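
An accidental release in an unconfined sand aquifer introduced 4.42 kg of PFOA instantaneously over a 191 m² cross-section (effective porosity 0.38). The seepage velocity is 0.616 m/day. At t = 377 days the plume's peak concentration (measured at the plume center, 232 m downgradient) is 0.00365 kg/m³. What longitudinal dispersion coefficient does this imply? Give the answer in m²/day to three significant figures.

At the plume center C_max = M/(n_e·A·√(4πDt)), so D = M²/(4πt·(n_e·A·C_max)²).
n_e·A·C_max = 0.38 × 191 × 0.00365 = 0.2649 kg/m.
D = 4.42²/(4π × 377 × 0.2649²) = 0.0588 m²/day.

0.0588 m²/day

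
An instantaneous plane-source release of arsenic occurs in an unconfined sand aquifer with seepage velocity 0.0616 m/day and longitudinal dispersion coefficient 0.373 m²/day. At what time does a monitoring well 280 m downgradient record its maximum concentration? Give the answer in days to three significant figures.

For the 1D instantaneous-source solution, setting ∂C/∂t = 0 at fixed x gives v²t² + 2Dt − x² = 0, so t = (√(D² + v²x²) − D)/v².
√(D² + v²x²) = √(0.373² + 0.0616² × 280²) = 17.25; v² = 0.00379456.
t = (17.25 − 0.373)/0.00379456 = 4450 days (vs. the pure-advection estimate x/v = 4550 d).

4450 days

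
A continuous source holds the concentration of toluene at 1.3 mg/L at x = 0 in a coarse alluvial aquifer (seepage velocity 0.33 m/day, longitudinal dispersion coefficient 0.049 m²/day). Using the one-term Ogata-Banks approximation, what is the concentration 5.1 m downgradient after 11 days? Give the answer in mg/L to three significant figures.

For a continuous step input, C/C₀ ≈ ½·erfc((x−vt)/(2√(Dt))).
vt = 0.33 × 11 = 3.63 m and 2√(Dt) = 2√(0.049 × 11) = 1.468 m.
Argument (x−vt)/(2√(Dt)) = (5.1 − 3.63)/1.468 = 1.001; ½·erfc(1.001) = 0.07844.
C = 1.3 × 0.07844 = 0.102 mg/L.

0.102 mg/L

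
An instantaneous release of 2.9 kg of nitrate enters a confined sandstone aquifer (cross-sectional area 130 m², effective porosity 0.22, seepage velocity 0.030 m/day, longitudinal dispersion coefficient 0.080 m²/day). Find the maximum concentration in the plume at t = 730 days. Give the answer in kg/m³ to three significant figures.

0.00374 kg/m³

The peak of an instantaneous 1D plume sits at x = vt; there the Gaussian factor is 1 and C_max = M/(n_e·A·√(4πDt)), where n_e·A is the pore area the mass is dissolved in.
√(4πDt) = √(4π × 0.080 × 730) = 27.09 m, so C_max = 2.9/(0.22 × 130 × 27.09) = 0.00374 kg/m³.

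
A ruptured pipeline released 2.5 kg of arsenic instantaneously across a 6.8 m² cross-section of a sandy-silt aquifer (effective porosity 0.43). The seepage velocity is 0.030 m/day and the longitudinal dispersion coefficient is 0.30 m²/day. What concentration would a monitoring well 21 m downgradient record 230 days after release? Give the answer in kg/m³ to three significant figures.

0.0141 kg/m³

For an instantaneous plane source, C(x,t) = M/(n_e·A·√(4πDt)) · exp(−(x−vt)²/(4Dt)), with n_e·A the pore (flow) area.
Plume center vt = 0.030 × 230 = 6.9 m, so the well at 21 m is 14.1 m downgradient of the peak.
√(4πDt) = 29.45 m, giving peak height M/(n_e·A·√(4πDt)) = 2.5/(0.43 × 6.8 × 29.45) = 0.02903 kg/m³.
(x−vt)²/(4Dt) = (14.1)²/(4 × 0.30 × 230) = 0.7203; exp(−0.7203) = 0.4866.
C = 0.02903 × 0.4866 = 0.0141 kg/m³.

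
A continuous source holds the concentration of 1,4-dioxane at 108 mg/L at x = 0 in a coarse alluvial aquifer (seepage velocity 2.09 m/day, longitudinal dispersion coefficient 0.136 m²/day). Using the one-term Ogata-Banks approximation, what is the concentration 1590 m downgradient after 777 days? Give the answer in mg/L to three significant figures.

107 mg/L

For a continuous step input, C/C₀ ≈ ½·erfc((x−vt)/(2√(Dt))).
vt = 2.09 × 777 = 1623.93 m and 2√(Dt) = 2√(0.136 × 777) = 20.56 m.
Argument (x−vt)/(2√(Dt)) = (1590 − 1623.93)/20.56 = -1.650; ½·erfc(-1.650) = 0.9902.
C = 108 × 0.9902 = 107 mg/L.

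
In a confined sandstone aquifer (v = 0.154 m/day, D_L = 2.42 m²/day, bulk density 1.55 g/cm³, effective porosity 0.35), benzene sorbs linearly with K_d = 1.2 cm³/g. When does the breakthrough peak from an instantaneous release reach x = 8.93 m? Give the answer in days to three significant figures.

96.8 days

Retardation factor R = 1 + ρ_b·K_d/n = 1 + 1.55 × 1.2/0.35 = 6.314.
Sorption retards both mechanisms: v_R = v/R = 0.02439 m/day, D_R = D/R = 0.3833 m²/day.
Peak time from v_R²t² + 2D_R t − x² = 0: t = (√(D_R² + v_R²x²) − D_R)/v_R².
√(D_R² + v_R²x²) = √(0.3833² + 0.02439² × 8.93²) = 0.4409; v_R² = 0.0005949.
t = (0.4409 − 0.3833)/0.0005949 = 96.8 days.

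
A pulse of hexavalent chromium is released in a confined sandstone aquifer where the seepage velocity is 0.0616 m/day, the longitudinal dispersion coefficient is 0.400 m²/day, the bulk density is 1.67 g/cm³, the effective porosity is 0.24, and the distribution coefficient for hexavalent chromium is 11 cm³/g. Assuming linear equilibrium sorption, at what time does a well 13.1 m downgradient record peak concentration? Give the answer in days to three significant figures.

10200 days

Retardation factor R = 1 + ρ_b·K_d/n = 1 + 1.67 × 11/0.24 = 77.54.
Sorption retards both mechanisms: v_R = v/R = 0.0007944 m/day, D_R = D/R = 0.005159 m²/day.
Peak time from v_R²t² + 2D_R t − x² = 0: t = (√(D_R² + v_R²x²) − D_R)/v_R².
√(D_R² + v_R²x²) = √(0.005159² + 0.0007944² × 13.1²) = 0.01162; v_R² = 6.311e-07.
t = (0.01162 − 0.005159)/6.311e-07 = 10200 days.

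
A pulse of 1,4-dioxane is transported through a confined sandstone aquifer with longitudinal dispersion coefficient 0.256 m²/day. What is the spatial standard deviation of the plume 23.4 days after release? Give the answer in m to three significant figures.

3.46 m

Dispersive spreading gives a Gaussian with σ² = 2Dt; advection only shifts the center.
σ = √(2 × 0.256 × 23.4) = 3.46 m.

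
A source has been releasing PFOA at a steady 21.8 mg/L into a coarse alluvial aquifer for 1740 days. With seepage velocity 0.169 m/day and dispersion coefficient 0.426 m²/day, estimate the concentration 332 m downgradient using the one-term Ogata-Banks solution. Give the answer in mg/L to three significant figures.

3.54 mg/L

For a continuous step input, C/C₀ ≈ ½·erfc((x−vt)/(2√(Dt))).
vt = 0.169 × 1740 = 294.06 m and 2√(Dt) = 2√(0.426 × 1740) = 54.45 m.
Argument (x−vt)/(2√(Dt)) = (332 − 294.06)/54.45 = 0.6968; ½·erfc(0.6968) = 0.1622.
C = 21.8 × 0.1622 = 3.54 mg/L.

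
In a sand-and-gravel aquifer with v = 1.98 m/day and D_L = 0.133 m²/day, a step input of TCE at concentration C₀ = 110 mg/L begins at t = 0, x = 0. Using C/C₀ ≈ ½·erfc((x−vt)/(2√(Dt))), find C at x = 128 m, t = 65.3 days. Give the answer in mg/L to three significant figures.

For a continuous step input, C/C₀ ≈ ½·erfc((x−vt)/(2√(Dt))).
vt = 1.98 × 65.3 = 129.294 m and 2√(Dt) = 2√(0.133 × 65.3) = 5.894 m.
Argument (x−vt)/(2√(Dt)) = (128 − 129.294)/5.894 = -0.2195; ½·erfc(-0.2195) = 0.6219.
C = 110 × 0.6219 = 68.4 mg/L.

68.4 mg/L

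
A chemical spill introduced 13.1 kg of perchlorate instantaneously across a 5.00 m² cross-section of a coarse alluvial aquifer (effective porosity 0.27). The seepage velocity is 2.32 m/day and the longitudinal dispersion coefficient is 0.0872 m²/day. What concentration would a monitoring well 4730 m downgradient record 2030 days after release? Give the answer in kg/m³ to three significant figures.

0.114 kg/m³

For an instantaneous plane source, C(x,t) = M/(n_e·A·√(4πDt)) · exp(−(x−vt)²/(4Dt)), with n_e·A the pore (flow) area.
Plume center vt = 2.32 × 2030 = 4709.6 m, so the well at 4730 m is 20.4 m downgradient of the peak.
√(4πDt) = 47.16 m, giving peak height M/(n_e·A·√(4πDt)) = 13.1/(0.27 × 5.00 × 47.16) = 0.2058 kg/m³.
(x−vt)²/(4Dt) = (20.4)²/(4 × 0.0872 × 2030) = 0.5877; exp(−0.5877) = 0.5556.
C = 0.2058 × 0.5556 = 0.114 kg/m³.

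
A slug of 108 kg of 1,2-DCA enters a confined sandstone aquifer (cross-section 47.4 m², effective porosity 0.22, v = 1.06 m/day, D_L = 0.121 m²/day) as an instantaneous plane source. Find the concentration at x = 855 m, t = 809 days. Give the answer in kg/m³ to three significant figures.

For an instantaneous plane source, C(x,t) = M/(n_e·A·√(4πDt)) · exp(−(x−vt)²/(4Dt)), with n_e·A the pore (flow) area.
Plume center vt = 1.06 × 809 = 857.54 m, so the well at 855 m is 2.54 m upgradient of the peak.
√(4πDt) = 35.07 m, giving peak height M/(n_e·A·√(4πDt)) = 108/(0.22 × 47.4 × 35.07) = 0.2953 kg/m³.
(x−vt)²/(4Dt) = (-2.54)²/(4 × 0.121 × 809) = 0.01648; exp(−0.01648) = 0.9837.
C = 0.2953 × 0.9837 = 0.290 kg/m³.

0.290 kg/m³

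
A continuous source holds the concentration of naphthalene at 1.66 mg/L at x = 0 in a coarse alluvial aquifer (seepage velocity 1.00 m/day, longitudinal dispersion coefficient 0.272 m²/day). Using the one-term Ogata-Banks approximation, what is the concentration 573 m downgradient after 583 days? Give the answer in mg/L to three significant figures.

1.18 mg/L

For a continuous step input, C/C₀ ≈ ½·erfc((x−vt)/(2√(Dt))).
vt = 1.00 × 583 = 583 m and 2√(Dt) = 2√(0.272 × 583) = 25.19 m.
Argument (x−vt)/(2√(Dt)) = (573 − 583)/25.19 = -0.3970; ½·erfc(-0.3970) = 0.7128.
C = 1.66 × 0.7128 = 1.18 mg/L.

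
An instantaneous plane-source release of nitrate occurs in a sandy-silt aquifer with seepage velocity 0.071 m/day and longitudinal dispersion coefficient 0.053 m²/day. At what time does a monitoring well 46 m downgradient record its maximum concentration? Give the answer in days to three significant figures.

For the 1D instantaneous-source solution, setting ∂C/∂t = 0 at fixed x gives v²t² + 2Dt − x² = 0, so t = (√(D² + v²x²) − D)/v².
√(D² + v²x²) = √(0.053² + 0.071² × 46²) = 3.266; v² = 0.005041.
t = (3.266 − 0.053)/0.005041 = 637 days (vs. the pure-advection estimate x/v = 648 d).

637 days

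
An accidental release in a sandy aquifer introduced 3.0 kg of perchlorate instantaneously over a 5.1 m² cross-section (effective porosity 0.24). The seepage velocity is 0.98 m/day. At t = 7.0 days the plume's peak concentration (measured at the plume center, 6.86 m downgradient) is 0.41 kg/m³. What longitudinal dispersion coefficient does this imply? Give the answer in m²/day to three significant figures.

0.406 m²/day

At the plume center C_max = M/(n_e·A·√(4πDt)), so D = M²/(4πt·(n_e·A·C_max)²).
n_e·A·C_max = 0.24 × 5.1 × 0.41 = 0.5018 kg/m.
D = 3.0²/(4π × 7.0 × 0.5018²) = 0.406 m²/day.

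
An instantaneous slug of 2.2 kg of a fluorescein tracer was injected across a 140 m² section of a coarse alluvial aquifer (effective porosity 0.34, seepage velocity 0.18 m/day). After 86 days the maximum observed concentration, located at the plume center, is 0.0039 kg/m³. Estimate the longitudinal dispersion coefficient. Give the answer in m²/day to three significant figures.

0.130 m²/day

At the plume center C_max = M/(n_e·A·√(4πDt)), so D = M²/(4πt·(n_e·A·C_max)²).
n_e·A·C_max = 0.34 × 140 × 0.0039 = 0.1856 kg/m.
D = 2.2²/(4π × 86 × 0.1856²) = 0.130 m²/day.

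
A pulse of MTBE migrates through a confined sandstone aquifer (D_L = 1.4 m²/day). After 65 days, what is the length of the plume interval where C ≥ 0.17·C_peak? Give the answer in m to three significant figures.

The plume is Gaussian with σ = √(2Dt) = √(2 × 1.4 × 65) = 13.49 m.
C/C_peak = exp(−Δx²/(2σ²)) = 0.17 ⇒ Δx = σ·√(−2 ln 0.17) = 13.49 × 1.883 = 25.40 m.
Width = 2Δx = 50.8 m.

50.8 m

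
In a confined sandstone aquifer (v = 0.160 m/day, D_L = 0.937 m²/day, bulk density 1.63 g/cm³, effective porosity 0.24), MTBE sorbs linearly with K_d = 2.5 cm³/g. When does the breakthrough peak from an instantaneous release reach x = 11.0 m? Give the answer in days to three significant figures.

742 days

Retardation factor R = 1 + ρ_b·K_d/n = 1 + 1.63 × 2.5/0.24 = 17.98.
Sorption retards both mechanisms: v_R = v/R = 0.008899 m/day, D_R = D/R = 0.05211 m²/day.
Peak time from v_R²t² + 2D_R t − x² = 0: t = (√(D_R² + v_R²x²) − D_R)/v_R².
√(D_R² + v_R²x²) = √(0.05211² + 0.008899² × 11.0²) = 0.1109; v_R² = 7.919e-05.
t = (0.1109 − 0.05211)/7.919e-05 = 742 days.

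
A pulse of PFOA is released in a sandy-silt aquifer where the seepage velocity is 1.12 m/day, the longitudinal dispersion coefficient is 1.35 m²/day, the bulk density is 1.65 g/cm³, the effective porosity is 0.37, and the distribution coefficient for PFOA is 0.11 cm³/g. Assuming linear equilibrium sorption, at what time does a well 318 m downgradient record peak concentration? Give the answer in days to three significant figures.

422 days

Retardation factor R = 1 + ρ_b·K_d/n = 1 + 1.65 × 0.11/0.37 = 1.491.
Sorption retards both mechanisms: v_R = v/R = 0.7512 m/day, D_R = D/R = 0.9054 m²/day.
Peak time from v_R²t² + 2D_R t − x² = 0: t = (√(D_R² + v_R²x²) − D_R)/v_R².
√(D_R² + v_R²x²) = √(0.9054² + 0.7512² × 318²) = 238.9; v_R² = 0.5643.
t = (238.9 − 0.9054)/0.5643 = 422 days.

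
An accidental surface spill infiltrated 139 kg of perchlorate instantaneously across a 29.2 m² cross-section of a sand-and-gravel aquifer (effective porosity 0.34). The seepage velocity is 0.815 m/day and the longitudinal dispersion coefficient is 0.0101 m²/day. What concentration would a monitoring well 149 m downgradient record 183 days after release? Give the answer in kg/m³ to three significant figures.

For an instantaneous plane source, C(x,t) = M/(n_e·A·√(4πDt)) · exp(−(x−vt)²/(4Dt)), with n_e·A the pore (flow) area.
Plume center vt = 0.815 × 183 = 149.145 m, so the well at 149 m is 0.145 m upgradient of the peak.
√(4πDt) = 4.819 m, giving peak height M/(n_e·A·√(4πDt)) = 139/(0.34 × 29.2 × 4.819) = 2.905 kg/m³.
(x−vt)²/(4Dt) = (-0.145)²/(4 × 0.0101 × 183) = 0.002844; exp(−0.002844) = 0.9972.
C = 2.905 × 0.9972 = 2.90 kg/m³.

2.90 kg/m³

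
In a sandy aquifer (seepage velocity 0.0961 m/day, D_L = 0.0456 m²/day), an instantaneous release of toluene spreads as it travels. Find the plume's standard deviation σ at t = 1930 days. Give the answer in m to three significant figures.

Dispersive spreading gives a Gaussian with σ² = 2Dt; advection only shifts the center.
σ = √(2 × 0.0456 × 1930) = 13.3 m.

13.3 m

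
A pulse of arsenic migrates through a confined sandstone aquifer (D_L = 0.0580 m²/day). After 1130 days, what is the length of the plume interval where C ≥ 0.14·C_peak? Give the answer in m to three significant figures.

45.4 m

The plume is Gaussian with σ = √(2Dt) = √(2 × 0.0580 × 1130) = 11.45 m.
C/C_peak = exp(−Δx²/(2σ²)) = 0.14 ⇒ Δx = σ·√(−2 ln 0.14) = 11.45 × 1.983 = 22.71 m.
Width = 2Δx = 45.4 m.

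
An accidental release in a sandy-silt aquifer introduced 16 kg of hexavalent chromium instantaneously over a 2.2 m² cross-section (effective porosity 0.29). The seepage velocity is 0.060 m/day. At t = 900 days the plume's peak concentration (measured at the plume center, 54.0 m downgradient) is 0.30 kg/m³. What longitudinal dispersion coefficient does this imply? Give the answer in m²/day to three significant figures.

0.618 m²/day

At the plume center C_max = M/(n_e·A·√(4πDt)), so D = M²/(4πt·(n_e·A·C_max)²).
n_e·A·C_max = 0.29 × 2.2 × 0.30 = 0.1914 kg/m.
D = 16²/(4π × 900 × 0.1914²) = 0.618 m²/day.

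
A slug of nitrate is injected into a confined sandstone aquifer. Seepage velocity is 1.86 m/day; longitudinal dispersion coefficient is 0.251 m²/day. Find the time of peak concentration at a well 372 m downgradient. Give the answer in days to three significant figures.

For the 1D instantaneous-source solution, setting ∂C/∂t = 0 at fixed x gives v²t² + 2Dt − x² = 0, so t = (√(D² + v²x²) − D)/v².
√(D² + v²x²) = √(0.251² + 1.86² × 372²) = 691.9; v² = 3.4596.
t = (691.9 − 0.251)/3.4596 = 200 days (vs. the pure-advection estimate x/v = 200 d).

200 days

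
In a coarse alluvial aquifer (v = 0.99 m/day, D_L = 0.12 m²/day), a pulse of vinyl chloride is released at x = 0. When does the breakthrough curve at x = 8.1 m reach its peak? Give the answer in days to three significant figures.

8.06 days

For the 1D instantaneous-source solution, setting ∂C/∂t = 0 at fixed x gives v²t² + 2Dt − x² = 0, so t = (√(D² + v²x²) − D)/v².
√(D² + v²x²) = √(0.12² + 0.99² × 8.1²) = 8.020; v² = 0.9801.
t = (8.020 − 0.12)/0.9801 = 8.06 days (vs. the pure-advection estimate x/v = 8.18 d).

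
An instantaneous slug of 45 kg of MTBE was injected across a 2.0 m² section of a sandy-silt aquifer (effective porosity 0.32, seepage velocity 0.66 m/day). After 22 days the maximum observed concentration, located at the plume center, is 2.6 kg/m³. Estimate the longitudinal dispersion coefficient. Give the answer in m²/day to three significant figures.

2.65 m²/day

At the plume center C_max = M/(n_e·A·√(4πDt)), so D = M²/(4πt·(n_e·A·C_max)²).
n_e·A·C_max = 0.32 × 2.0 × 2.6 = 1.664 kg/m.
D = 45²/(4π × 22 × 1.664²) = 2.65 m²/day.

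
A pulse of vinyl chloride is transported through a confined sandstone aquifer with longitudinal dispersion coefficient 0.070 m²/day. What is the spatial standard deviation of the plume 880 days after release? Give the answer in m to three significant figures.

11.1 m

Dispersive spreading gives a Gaussian with σ² = 2Dt; advection only shifts the center.
σ = √(2 × 0.070 × 880) = 11.1 m.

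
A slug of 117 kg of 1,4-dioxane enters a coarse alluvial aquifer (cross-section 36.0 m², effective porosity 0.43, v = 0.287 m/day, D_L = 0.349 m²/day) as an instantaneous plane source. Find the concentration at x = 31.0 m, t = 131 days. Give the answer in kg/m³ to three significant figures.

For an instantaneous plane source, C(x,t) = M/(n_e·A·√(4πDt)) · exp(−(x−vt)²/(4Dt)), with n_e·A the pore (flow) area.
Plume center vt = 0.287 × 131 = 37.597 m, so the well at 31.0 m is 6.597 m upgradient of the peak.
√(4πDt) = 23.97 m, giving peak height M/(n_e·A·√(4πDt)) = 117/(0.43 × 36.0 × 23.97) = 0.3153 kg/m³.
(x−vt)²/(4Dt) = (-6.597)²/(4 × 0.349 × 131) = 0.2380; exp(−0.2380) = 0.7882.
C = 0.3153 × 0.7882 = 0.249 kg/m³.

0.249 kg/m³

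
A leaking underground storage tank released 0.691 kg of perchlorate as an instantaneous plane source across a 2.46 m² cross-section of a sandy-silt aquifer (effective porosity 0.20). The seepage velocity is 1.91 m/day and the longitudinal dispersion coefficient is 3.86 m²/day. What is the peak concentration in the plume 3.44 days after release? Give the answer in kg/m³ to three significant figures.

The peak of an instantaneous 1D plume sits at x = vt; there the Gaussian factor is 1 and C_max = M/(n_e·A·√(4πDt)), where n_e·A is the pore area the mass is dissolved in.
√(4πDt) = √(4π × 3.86 × 3.44) = 12.92 m, so C_max = 0.691/(0.20 × 2.46 × 12.92) = 0.109 kg/m³.

0.109 kg/m³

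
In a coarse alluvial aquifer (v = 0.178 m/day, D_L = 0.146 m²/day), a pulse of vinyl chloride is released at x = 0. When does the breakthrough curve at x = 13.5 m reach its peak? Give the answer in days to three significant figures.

71.4 days

For the 1D instantaneous-source solution, setting ∂C/∂t = 0 at fixed x gives v²t² + 2Dt − x² = 0, so t = (√(D² + v²x²) − D)/v².
√(D² + v²x²) = √(0.146² + 0.178² × 13.5²) = 2.407; v² = 0.031684.
t = (2.407 − 0.146)/0.031684 = 71.4 days (vs. the pure-advection estimate x/v = 75.8 d).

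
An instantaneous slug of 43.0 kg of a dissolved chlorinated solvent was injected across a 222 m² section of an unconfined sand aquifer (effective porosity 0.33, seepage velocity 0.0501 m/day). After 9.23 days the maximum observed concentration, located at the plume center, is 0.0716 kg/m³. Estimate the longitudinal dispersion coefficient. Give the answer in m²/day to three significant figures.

At the plume center C_max = M/(n_e·A·√(4πDt)), so D = M²/(4πt·(n_e·A·C_max)²).
n_e·A·C_max = 0.33 × 222 × 0.0716 = 5.245 kg/m.
D = 43.0²/(4π × 9.23 × 5.245²) = 0.579 m²/day.

0.579 m²/day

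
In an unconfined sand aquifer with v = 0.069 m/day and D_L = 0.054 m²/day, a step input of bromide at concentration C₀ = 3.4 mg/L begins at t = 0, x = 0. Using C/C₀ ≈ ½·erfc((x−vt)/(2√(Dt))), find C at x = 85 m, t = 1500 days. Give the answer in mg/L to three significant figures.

3.15 mg/L

For a continuous step input, C/C₀ ≈ ½·erfc((x−vt)/(2√(Dt))).
vt = 0.069 × 1500 = 103.5 m and 2√(Dt) = 2√(0.054 × 1500) = 18.00 m.
Argument (x−vt)/(2√(Dt)) = (85 − 103.5)/18.00 = -1.028; ½·erfc(-1.028) = 0.9270.
C = 3.4 × 0.9270 = 3.15 mg/L.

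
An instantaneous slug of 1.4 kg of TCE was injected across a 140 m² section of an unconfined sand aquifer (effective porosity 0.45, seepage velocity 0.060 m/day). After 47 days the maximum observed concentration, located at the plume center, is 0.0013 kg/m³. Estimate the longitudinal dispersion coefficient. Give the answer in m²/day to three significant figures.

At the plume center C_max = M/(n_e·A·√(4πDt)), so D = M²/(4πt·(n_e·A·C_max)²).
n_e·A·C_max = 0.45 × 140 × 0.0013 = 0.08190 kg/m.
D = 1.4²/(4π × 47 × 0.08190²) = 0.495 m²/day.

0.495 m²/day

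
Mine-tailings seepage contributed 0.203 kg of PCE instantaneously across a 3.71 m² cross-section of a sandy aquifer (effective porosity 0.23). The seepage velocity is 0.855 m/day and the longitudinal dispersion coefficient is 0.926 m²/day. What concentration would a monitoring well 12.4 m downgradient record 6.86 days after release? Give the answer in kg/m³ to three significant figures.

For an instantaneous plane source, C(x,t) = M/(n_e·A·√(4πDt)) · exp(−(x−vt)²/(4Dt)), with n_e·A the pore (flow) area.
Plume center vt = 0.855 × 6.86 = 5.8653 m, so the well at 12.4 m is 6.5347 m downgradient of the peak.
√(4πDt) = 8.935 m, giving peak height M/(n_e·A·√(4πDt)) = 0.203/(0.23 × 3.71 × 8.935) = 0.02663 kg/m³.
(x−vt)²/(4Dt) = (6.5347)²/(4 × 0.926 × 6.86) = 1.681; exp(−1.681) = 0.1862.
C = 0.02663 × 0.1862 = 0.00496 kg/m³.

0.00496 kg/m³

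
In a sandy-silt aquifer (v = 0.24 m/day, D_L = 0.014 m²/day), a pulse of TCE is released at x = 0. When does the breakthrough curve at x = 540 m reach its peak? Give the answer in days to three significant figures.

For the 1D instantaneous-source solution, setting ∂C/∂t = 0 at fixed x gives v²t² + 2Dt − x² = 0, so t = (√(D² + v²x²) − D)/v².
√(D² + v²x²) = √(0.014² + 0.24² × 540²) = 129.6; v² = 0.0576.
t = (129.6 − 0.014)/0.0576 = 2250 days (vs. the pure-advection estimate x/v = 2250 d).

2250 days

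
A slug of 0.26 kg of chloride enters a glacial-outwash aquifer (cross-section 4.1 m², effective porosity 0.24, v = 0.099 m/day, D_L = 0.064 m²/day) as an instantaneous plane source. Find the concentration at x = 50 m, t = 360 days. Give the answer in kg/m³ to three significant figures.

0.00166 kg/m³

For an instantaneous plane source, C(x,t) = M/(n_e·A·√(4πDt)) · exp(−(x−vt)²/(4Dt)), with n_e·A the pore (flow) area.
Plume center vt = 0.099 × 360 = 35.64 m, so the well at 50 m is 14.36 m downgradient of the peak.
√(4πDt) = 17.02 m, giving peak height M/(n_e·A·√(4πDt)) = 0.26/(0.24 × 4.1 × 17.02) = 0.01552 kg/m³.
(x−vt)²/(4Dt) = (14.36)²/(4 × 0.064 × 360) = 2.238; exp(−2.238) = 0.1067.
C = 0.01552 × 0.1067 = 0.00166 kg/m³.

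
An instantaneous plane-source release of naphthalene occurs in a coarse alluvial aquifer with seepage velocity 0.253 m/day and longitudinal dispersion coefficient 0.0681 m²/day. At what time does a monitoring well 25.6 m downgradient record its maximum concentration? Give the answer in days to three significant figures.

For the 1D instantaneous-source solution, setting ∂C/∂t = 0 at fixed x gives v²t² + 2Dt − x² = 0, so t = (√(D² + v²x²) − D)/v².
√(D² + v²x²) = √(0.0681² + 0.253² × 25.6²) = 6.477; v² = 0.064009.
t = (6.477 − 0.0681)/0.064009 = 100 days (vs. the pure-advection estimate x/v = 101 d).

100 days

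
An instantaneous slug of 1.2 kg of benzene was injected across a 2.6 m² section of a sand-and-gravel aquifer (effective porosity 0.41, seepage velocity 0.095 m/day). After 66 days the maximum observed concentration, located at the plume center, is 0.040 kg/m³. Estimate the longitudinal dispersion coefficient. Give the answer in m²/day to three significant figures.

0.955 m²/day

At the plume center C_max = M/(n_e·A·√(4πDt)), so D = M²/(4πt·(n_e·A·C_max)²).
n_e·A·C_max = 0.41 × 2.6 × 0.040 = 0.04264 kg/m.
D = 1.2²/(4π × 66 × 0.04264²) = 0.955 m²/day.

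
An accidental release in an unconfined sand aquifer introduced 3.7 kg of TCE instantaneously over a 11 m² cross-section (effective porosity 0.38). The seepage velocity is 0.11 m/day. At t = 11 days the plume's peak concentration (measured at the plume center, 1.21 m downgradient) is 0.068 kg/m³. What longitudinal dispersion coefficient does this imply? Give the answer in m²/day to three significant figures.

At the plume center C_max = M/(n_e·A·√(4πDt)), so D = M²/(4πt·(n_e·A·C_max)²).
n_e·A·C_max = 0.38 × 11 × 0.068 = 0.2842 kg/m.
D = 3.7²/(4π × 11 × 0.2842²) = 1.23 m²/day.

1.23 m²/day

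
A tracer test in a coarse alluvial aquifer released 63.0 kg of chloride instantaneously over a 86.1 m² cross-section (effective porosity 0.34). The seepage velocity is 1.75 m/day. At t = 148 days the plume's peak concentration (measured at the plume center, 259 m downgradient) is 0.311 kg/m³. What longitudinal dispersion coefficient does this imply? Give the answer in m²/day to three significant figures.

At the plume center C_max = M/(n_e·A·√(4πDt)), so D = M²/(4πt·(n_e·A·C_max)²).
n_e·A·C_max = 0.34 × 86.1 × 0.311 = 9.104 kg/m.
D = 63.0²/(4π × 148 × 9.104²) = 0.0257 m²/day.

0.0257 m²/day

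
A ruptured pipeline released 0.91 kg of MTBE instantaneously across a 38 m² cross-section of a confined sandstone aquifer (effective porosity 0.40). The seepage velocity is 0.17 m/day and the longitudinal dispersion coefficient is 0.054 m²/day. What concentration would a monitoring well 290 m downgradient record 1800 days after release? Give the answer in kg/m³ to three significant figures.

For an instantaneous plane source, C(x,t) = M/(n_e·A·√(4πDt)) · exp(−(x−vt)²/(4Dt)), with n_e·A the pore (flow) area.
Plume center vt = 0.17 × 1800 = 306 m, so the well at 290 m is 16 m upgradient of the peak.
√(4πDt) = 34.95 m, giving peak height M/(n_e·A·√(4πDt)) = 0.91/(0.40 × 38 × 34.95) = 0.001713 kg/m³.
(x−vt)²/(4Dt) = (-16)²/(4 × 0.054 × 1800) = 0.6584; exp(−0.6584) = 0.5177.
C = 0.001713 × 0.5177 = 0.000887 kg/m³.

0.000887 kg/m³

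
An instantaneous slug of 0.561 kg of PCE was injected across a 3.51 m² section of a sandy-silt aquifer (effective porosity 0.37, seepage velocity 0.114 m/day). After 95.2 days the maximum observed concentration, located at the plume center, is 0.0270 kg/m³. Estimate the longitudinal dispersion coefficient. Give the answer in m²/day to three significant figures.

0.214 m²/day

At the plume center C_max = M/(n_e·A·√(4πDt)), so D = M²/(4πt·(n_e·A·C_max)²).
n_e·A·C_max = 0.37 × 3.51 × 0.0270 = 0.03506 kg/m.
D = 0.561²/(4π × 95.2 × 0.03506²) = 0.214 m²/day.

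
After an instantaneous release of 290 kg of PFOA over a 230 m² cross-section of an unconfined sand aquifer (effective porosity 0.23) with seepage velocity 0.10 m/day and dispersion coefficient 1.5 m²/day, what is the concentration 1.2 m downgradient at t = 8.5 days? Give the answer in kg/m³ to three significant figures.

0.432 kg/m³

For an instantaneous plane source, C(x,t) = M/(n_e·A·√(4πDt)) · exp(−(x−vt)²/(4Dt)), with n_e·A the pore (flow) area.
Plume center vt = 0.10 × 8.5 = 0.85 m, so the well at 1.2 m is 0.35 m downgradient of the peak.
√(4πDt) = 12.66 m, giving peak height M/(n_e·A·√(4πDt)) = 290/(0.23 × 230 × 12.66) = 0.4330 kg/m³.
(x−vt)²/(4Dt) = (0.35)²/(4 × 1.5 × 8.5) = 0.002402; exp(−0.002402) = 0.9976.
C = 0.4330 × 0.9976 = 0.432 kg/m³.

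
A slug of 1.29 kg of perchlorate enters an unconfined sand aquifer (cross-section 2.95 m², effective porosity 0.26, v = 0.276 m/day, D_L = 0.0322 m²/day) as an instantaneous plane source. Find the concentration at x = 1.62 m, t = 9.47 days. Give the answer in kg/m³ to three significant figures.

0.382 kg/m³

For an instantaneous plane source, C(x,t) = M/(n_e·A·√(4πDt)) · exp(−(x−vt)²/(4Dt)), with n_e·A the pore (flow) area.
Plume center vt = 0.276 × 9.47 = 2.61372 m, so the well at 1.62 m is 0.99372 m upgradient of the peak.
√(4πDt) = 1.958 m, giving peak height M/(n_e·A·√(4πDt)) = 1.29/(0.26 × 2.95 × 1.958) = 0.8590 kg/m³.
(x−vt)²/(4Dt) = (-0.99372)²/(4 × 0.0322 × 9.47) = 0.8096; exp(−0.8096) = 0.4450.
C = 0.8590 × 0.4450 = 0.382 kg/m³.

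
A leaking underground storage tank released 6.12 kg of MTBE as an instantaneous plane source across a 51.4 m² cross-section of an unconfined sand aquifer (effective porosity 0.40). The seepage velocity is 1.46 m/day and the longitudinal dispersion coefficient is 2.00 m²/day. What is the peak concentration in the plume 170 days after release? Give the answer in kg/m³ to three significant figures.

The peak of an instantaneous 1D plume sits at x = vt; there the Gaussian factor is 1 and C_max = M/(n_e·A·√(4πDt)), where n_e·A is the pore area the mass is dissolved in.
√(4πDt) = √(4π × 2.00 × 170) = 65.36 m, so C_max = 6.12/(0.40 × 51.4 × 65.36) = 0.00455 kg/m³.

0.00455 kg/m³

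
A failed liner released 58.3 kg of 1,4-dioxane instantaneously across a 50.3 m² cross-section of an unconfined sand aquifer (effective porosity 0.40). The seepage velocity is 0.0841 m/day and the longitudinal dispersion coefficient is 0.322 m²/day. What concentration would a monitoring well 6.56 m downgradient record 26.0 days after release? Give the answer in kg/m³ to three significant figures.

0.160 kg/m³

For an instantaneous plane source, C(x,t) = M/(n_e·A·√(4πDt)) · exp(−(x−vt)²/(4Dt)), with n_e·A the pore (flow) area.
Plume center vt = 0.0841 × 26.0 = 2.1866 m, so the well at 6.56 m is 4.3734 m downgradient of the peak.
√(4πDt) = 10.26 m, giving peak height M/(n_e·A·√(4πDt)) = 58.3/(0.40 × 50.3 × 10.26) = 0.2824 kg/m³.
(x−vt)²/(4Dt) = (4.3734)²/(4 × 0.322 × 26.0) = 0.5711; exp(−0.5711) = 0.5649.
C = 0.2824 × 0.5649 = 0.160 kg/m³.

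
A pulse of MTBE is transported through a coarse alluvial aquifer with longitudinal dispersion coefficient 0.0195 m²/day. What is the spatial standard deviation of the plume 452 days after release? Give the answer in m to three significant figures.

4.20 m

Dispersive spreading gives a Gaussian with σ² = 2Dt; advection only shifts the center.
σ = √(2 × 0.0195 × 452) = 4.20 m.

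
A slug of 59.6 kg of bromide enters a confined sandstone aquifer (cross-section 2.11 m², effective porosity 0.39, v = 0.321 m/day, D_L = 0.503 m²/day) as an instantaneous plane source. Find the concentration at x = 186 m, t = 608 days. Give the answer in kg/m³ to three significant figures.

For an instantaneous plane source, C(x,t) = M/(n_e·A·√(4πDt)) · exp(−(x−vt)²/(4Dt)), with n_e·A the pore (flow) area.
Plume center vt = 0.321 × 608 = 195.168 m, so the well at 186 m is 9.168 m upgradient of the peak.
√(4πDt) = 61.99 m, giving peak height M/(n_e·A·√(4πDt)) = 59.6/(0.39 × 2.11 × 61.99) = 1.168 kg/m³.
(x−vt)²/(4Dt) = (-9.168)²/(4 × 0.503 × 608) = 0.06871; exp(−0.06871) = 0.9336.
C = 1.168 × 0.9336 = 1.09 kg/m³.

1.09 kg/m³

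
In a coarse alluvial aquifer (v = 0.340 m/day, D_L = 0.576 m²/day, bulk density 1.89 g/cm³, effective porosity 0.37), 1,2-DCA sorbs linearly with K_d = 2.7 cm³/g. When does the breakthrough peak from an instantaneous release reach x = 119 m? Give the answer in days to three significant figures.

Retardation factor R = 1 + ρ_b·K_d/n = 1 + 1.89 × 2.7/0.37 = 14.79.
Sorption retards both mechanisms: v_R = v/R = 0.02299 m/day, D_R = D/R = 0.03895 m²/day.
Peak time from v_R²t² + 2D_R t − x² = 0: t = (√(D_R² + v_R²x²) − D_R)/v_R².
√(D_R² + v_R²x²) = √(0.03895² + 0.02299² × 119²) = 2.736; v_R² = 0.0005285.
t = (2.736 − 0.03895)/0.0005285 = 5100 days.

5100 days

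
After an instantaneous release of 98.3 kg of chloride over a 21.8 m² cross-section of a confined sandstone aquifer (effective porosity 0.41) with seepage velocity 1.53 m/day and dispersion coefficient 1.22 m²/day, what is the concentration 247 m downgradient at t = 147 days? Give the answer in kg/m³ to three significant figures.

For an instantaneous plane source, C(x,t) = M/(n_e·A·√(4πDt)) · exp(−(x−vt)²/(4Dt)), with n_e·A the pore (flow) area.
Plume center vt = 1.53 × 147 = 224.91 m, so the well at 247 m is 22.09 m downgradient of the peak.
√(4πDt) = 47.47 m, giving peak height M/(n_e·A·√(4πDt)) = 98.3/(0.41 × 21.8 × 47.47) = 0.2317 kg/m³.
(x−vt)²/(4Dt) = (22.09)²/(4 × 1.22 × 147) = 0.6802; exp(−0.6802) = 0.5065.
C = 0.2317 × 0.5065 = 0.117 kg/m³.

0.117 kg/m³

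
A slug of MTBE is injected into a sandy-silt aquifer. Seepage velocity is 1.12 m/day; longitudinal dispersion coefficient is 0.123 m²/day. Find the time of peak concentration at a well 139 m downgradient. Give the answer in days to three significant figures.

For the 1D instantaneous-source solution, setting ∂C/∂t = 0 at fixed x gives v²t² + 2Dt − x² = 0, so t = (√(D² + v²x²) − D)/v².
√(D² + v²x²) = √(0.123² + 1.12² × 139²) = 155.7; v² = 1.2544.
t = (155.7 − 0.123)/1.2544 = 124 days (vs. the pure-advection estimate x/v = 124 d).

124 days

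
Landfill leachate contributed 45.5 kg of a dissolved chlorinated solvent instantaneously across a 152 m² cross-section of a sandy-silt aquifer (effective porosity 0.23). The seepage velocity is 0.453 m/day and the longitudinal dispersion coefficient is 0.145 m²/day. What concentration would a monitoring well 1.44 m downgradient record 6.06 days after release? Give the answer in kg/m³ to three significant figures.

0.241 kg/m³

For an instantaneous plane source, C(x,t) = M/(n_e·A·√(4πDt)) · exp(−(x−vt)²/(4Dt)), with n_e·A the pore (flow) area.
Plume center vt = 0.453 × 6.06 = 2.74518 m, so the well at 1.44 m is 1.30518 m upgradient of the peak.
√(4πDt) = 3.323 m, giving peak height M/(n_e·A·√(4πDt)) = 45.5/(0.23 × 152 × 3.323) = 0.3917 kg/m³.
(x−vt)²/(4Dt) = (-1.30518)²/(4 × 0.145 × 6.06) = 0.4847; exp(−0.4847) = 0.6159.
C = 0.3917 × 0.6159 = 0.241 kg/m³.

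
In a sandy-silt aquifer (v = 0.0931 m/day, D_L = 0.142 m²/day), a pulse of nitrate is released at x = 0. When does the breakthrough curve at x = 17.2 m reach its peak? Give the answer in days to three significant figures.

169 days

For the 1D instantaneous-source solution, setting ∂C/∂t = 0 at fixed x gives v²t² + 2Dt − x² = 0, so t = (√(D² + v²x²) − D)/v².
√(D² + v²x²) = √(0.142² + 0.0931² × 17.2²) = 1.608; v² = 0.00866761.
t = (1.608 − 0.142)/0.00866761 = 169 days (vs. the pure-advection estimate x/v = 185 d).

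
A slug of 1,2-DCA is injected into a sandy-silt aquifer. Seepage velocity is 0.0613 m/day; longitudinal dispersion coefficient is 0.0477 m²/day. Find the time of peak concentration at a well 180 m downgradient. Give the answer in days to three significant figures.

For the 1D instantaneous-source solution, setting ∂C/∂t = 0 at fixed x gives v²t² + 2Dt − x² = 0, so t = (√(D² + v²x²) − D)/v².
√(D² + v²x²) = √(0.0477² + 0.0613² × 180²) = 11.03; v² = 0.00375769.
t = (11.03 − 0.0477)/0.00375769 = 2920 days (vs. the pure-advection estimate x/v = 2940 d).

2920 days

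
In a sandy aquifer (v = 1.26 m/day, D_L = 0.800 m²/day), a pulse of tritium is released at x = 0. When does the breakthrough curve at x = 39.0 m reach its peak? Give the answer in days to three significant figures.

For the 1D instantaneous-source solution, setting ∂C/∂t = 0 at fixed x gives v²t² + 2Dt − x² = 0, so t = (√(D² + v²x²) − D)/v².
√(D² + v²x²) = √(0.800² + 1.26² × 39.0²) = 49.15; v² = 1.5876.
t = (49.15 − 0.800)/1.5876 = 30.5 days (vs. the pure-advection estimate x/v = 31.0 d).

30.5 days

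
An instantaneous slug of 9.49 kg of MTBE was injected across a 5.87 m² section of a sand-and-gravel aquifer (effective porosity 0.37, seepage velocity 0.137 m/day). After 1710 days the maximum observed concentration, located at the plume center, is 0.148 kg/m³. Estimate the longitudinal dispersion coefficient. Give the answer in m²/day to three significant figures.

At the plume center C_max = M/(n_e·A·√(4πDt)), so D = M²/(4πt·(n_e·A·C_max)²).
n_e·A·C_max = 0.37 × 5.87 × 0.148 = 0.3214 kg/m.
D = 9.49²/(4π × 1710 × 0.3214²) = 0.0406 m²/day.

0.0406 m²/day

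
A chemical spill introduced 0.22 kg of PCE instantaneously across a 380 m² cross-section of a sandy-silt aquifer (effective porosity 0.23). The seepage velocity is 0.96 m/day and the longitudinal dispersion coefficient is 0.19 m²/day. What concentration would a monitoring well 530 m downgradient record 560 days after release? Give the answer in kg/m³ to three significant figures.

6.01e-05 kg/m³

For an instantaneous plane source, C(x,t) = M/(n_e·A·√(4πDt)) · exp(−(x−vt)²/(4Dt)), with n_e·A the pore (flow) area.
Plume center vt = 0.96 × 560 = 537.6 m, so the well at 530 m is 7.6 m upgradient of the peak.
√(4πDt) = 36.57 m, giving peak height M/(n_e·A·√(4πDt)) = 0.22/(0.23 × 380 × 36.57) = 6.883e-05 kg/m³.
(x−vt)²/(4Dt) = (-7.6)²/(4 × 0.19 × 560) = 0.1357; exp(−0.1357) = 0.8731.
C = 6.883e-05 × 0.8731 = 6.01e-05 kg/m³.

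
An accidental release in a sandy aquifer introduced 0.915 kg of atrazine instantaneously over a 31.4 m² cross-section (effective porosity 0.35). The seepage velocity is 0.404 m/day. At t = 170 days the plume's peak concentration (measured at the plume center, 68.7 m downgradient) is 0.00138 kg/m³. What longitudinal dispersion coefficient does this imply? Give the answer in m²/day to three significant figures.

At the plume center C_max = M/(n_e·A·√(4πDt)), so D = M²/(4πt·(n_e·A·C_max)²).
n_e·A·C_max = 0.35 × 31.4 × 0.00138 = 0.01517 kg/m.
D = 0.915²/(4π × 170 × 0.01517²) = 1.70 m²/day.

1.70 m²/day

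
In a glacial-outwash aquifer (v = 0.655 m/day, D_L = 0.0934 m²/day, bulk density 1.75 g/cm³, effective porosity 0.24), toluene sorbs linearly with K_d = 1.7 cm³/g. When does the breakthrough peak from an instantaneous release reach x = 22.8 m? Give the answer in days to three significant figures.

Retardation factor R = 1 + ρ_b·K_d/n = 1 + 1.75 × 1.7/0.24 = 13.40.
Sorption retards both mechanisms: v_R = v/R = 0.04888 m/day, D_R = D/R = 0.006970 m²/day.
Peak time from v_R²t² + 2D_R t − x² = 0: t = (√(D_R² + v_R²x²) − D_R)/v_R².
√(D_R² + v_R²x²) = √(0.006970² + 0.04888² × 22.8²) = 1.114; v_R² = 0.002389.
t = (1.114 − 0.006970)/0.002389 = 463 days.

463 days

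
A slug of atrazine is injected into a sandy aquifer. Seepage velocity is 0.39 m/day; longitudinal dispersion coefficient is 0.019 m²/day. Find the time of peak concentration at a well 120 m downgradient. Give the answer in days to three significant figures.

For the 1D instantaneous-source solution, setting ∂C/∂t = 0 at fixed x gives v²t² + 2Dt − x² = 0, so t = (√(D² + v²x²) − D)/v².
√(D² + v²x²) = √(0.019² + 0.39² × 120²) = 46.80; v² = 0.1521.
t = (46.80 − 0.019)/0.1521 = 308 days (vs. the pure-advection estimate x/v = 308 d).

308 days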